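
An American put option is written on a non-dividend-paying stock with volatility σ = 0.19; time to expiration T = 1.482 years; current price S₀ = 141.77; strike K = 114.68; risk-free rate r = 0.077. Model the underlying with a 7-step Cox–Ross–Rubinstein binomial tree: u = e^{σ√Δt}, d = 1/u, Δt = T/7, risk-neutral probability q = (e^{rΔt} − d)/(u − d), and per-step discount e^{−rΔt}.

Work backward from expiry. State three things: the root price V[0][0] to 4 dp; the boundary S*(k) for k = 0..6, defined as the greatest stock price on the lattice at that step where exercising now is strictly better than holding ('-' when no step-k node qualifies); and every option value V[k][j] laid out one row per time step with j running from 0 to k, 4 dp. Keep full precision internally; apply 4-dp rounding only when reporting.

Δt=0.21171, u=1.09136, d=0.91629, q=0.57204, disc=e^(-rΔt)=0.98383
k=7 terminal: V=max(K-S,0) → 37.8004 23.1114 5.6160 0.0000 0.0000 0.0000 0.0000 0.0000
k=6: j=0 S=83.9033 intr=30.7767 cont=28.9224 V=30.7767[EX]; j=1 S=99.9342 intr=14.7458 cont=12.8915 V=14.7458[EX]; j=2 S=119.0280 intr=0.0000 cont=2.3646 V=2.3646[hold]; j=3 S=141.7700 intr=0.0000 cont=0.0000 V=0.0000[hold]; j=4 S=168.8572 intr=0.0000 cont=0.0000 V=0.0000[hold]; j=5 S=201.1197 intr=0.0000 cont=0.0000 V=0.0000[hold]; j=6 S=239.5465 intr=0.0000 cont=0.0000 V=0.0000[hold]  S*(6)=99.9342
k=5: j=0 S=91.5686 intr=23.1114 cont=21.2571 V=23.1114[EX]; j=1 S=109.0640 intr=5.6160 cont=7.5394 V=7.5394[hold]; j=2 S=129.9023 intr=0.0000 cont=0.9956 V=0.9956[hold]; j=3 S=154.7219 intr=0.0000 cont=0.0000 V=0.0000[hold]; j=4 S=184.2838 intr=0.0000 cont=0.0000 V=0.0000[hold]; j=5 S=219.4938 intr=0.0000 cont=0.0000 V=0.0000[hold]  S*(5)=91.5686
k=4: j=0 S=99.9342 intr=14.7458 cont=13.9739 V=14.7458[EX]; j=1 S=119.0280 intr=0.0000 cont=3.7347 V=3.7347[hold]; j=2 S=141.7700 intr=0.0000 cont=0.4192 V=0.4192[hold]; j=3 S=168.8572 intr=0.0000 cont=0.0000 V=0.0000[hold]; j=4 S=201.1197 intr=0.0000 cont=0.0000 V=0.0000[hold]  S*(4)=99.9342
k=3: j=0 S=109.0640 intr=5.6160 cont=8.3104 V=8.3104[hold]; j=1 S=129.9023 intr=0.0000 cont=1.8084 V=1.8084[hold]; j=2 S=154.7219 intr=0.0000 cont=0.1765 V=0.1765[hold]; j=3 S=184.2838 intr=0.0000 cont=0.0000 V=0.0000[hold]  S*(3)=-
k=2: j=0 S=119.0280 intr=0.0000 cont=4.5168 V=4.5168[hold]; j=1 S=141.7700 intr=0.0000 cont=0.8607 V=0.8607[hold]; j=2 S=168.8572 intr=0.0000 cont=0.0743 V=0.0743[hold]  S*(2)=-
k=1: j=0 S=129.9023 intr=0.0000 cont=2.3862 V=2.3862[hold]; j=1 S=154.7219 intr=0.0000 cont=0.4042 V=0.4042[hold]  S*(1)=-
k=0: j=0 S=141.7700 intr=0.0000 cont=1.2322 V=1.2322[hold]  S*(0)=-

price = 1.2322
boundary = - - - - 99.9342 91.5686 99.9342
tree:
1.2322
2.3862 0.4042
4.5168 0.8607 0.0743
8.3104 1.8084 0.1765 0.0000
14.7458 3.7347 0.4192 0.0000 0.0000
23.1114 7.5394 0.9956 0.0000 0.0000 0.0000
30.7767 14.7458 2.3646 0.0000 0.0000 0.0000 0.0000
37.8004 23.1114 5.6160 0.0000 0.0000 0.0000 0.0000 0.0000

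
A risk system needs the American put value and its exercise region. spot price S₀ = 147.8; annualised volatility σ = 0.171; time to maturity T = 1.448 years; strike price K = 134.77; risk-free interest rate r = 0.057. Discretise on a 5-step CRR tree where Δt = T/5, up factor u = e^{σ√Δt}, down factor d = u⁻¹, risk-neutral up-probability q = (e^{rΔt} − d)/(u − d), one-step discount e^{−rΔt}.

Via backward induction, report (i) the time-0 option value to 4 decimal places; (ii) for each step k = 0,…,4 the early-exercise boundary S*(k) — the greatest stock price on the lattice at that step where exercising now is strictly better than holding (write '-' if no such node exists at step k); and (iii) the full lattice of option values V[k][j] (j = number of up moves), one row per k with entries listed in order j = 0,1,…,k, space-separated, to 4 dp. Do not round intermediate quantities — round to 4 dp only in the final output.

price = 3.2690
boundary = - - - 112.1449 122.9545
tree:
3.2690
6.4867 0.9109
12.4353 2.1402 0.0000
22.6251 5.0287 0.0000 0.0000
32.4844 11.8155 0.0000 0.0000 0.0000
41.4769 22.6251 0.0000 0.0000 0.0000 0.0000

Δt=0.28960  u=1.09639  d=0.91208  q=0.56732  discount=0.98363
step 5 (expiry): payoffs max(K−S,0) = 41.4769 22.6251 0.0000 0.0000 0.0000 0.0000
step 4: (k=4,j=0): S=102.2856, (K−S)⁺=32.4844, hold=30.2780 ⇒ V=32.4844 exercise | (k=4,j=1): S=122.9545, (K−S)⁺=11.8155, hold=9.6292 ⇒ V=11.8155 exercise | (k=4,j=2): S=147.8000, (K−S)⁺=0.0000, hold=0.0000 ⇒ V=0.0000 continue | (k=4,j=3): S=177.6660, (K−S)⁺=0.0000, hold=0.0000 ⇒ V=0.0000 continue | (k=4,j=4): S=213.5671, (K−S)⁺=0.0000, hold=0.0000 ⇒ V=0.0000 continue  boundary S*=122.9545
step 3: (k=3,j=0): S=112.1449, (K−S)⁺=22.6251, hold=20.4187 ⇒ V=22.6251 exercise | (k=3,j=1): S=134.8061, (K−S)⁺=0.0000, hold=5.0287 ⇒ V=5.0287 continue | (k=3,j=2): S=162.0464, (K−S)⁺=0.0000, hold=0.0000 ⇒ V=0.0000 continue | (k=3,j=3): S=194.7912, (K−S)⁺=0.0000, hold=0.0000 ⇒ V=0.0000 continue  boundary S*=112.1449
step 2: (k=2,j=0): S=122.9545, (K−S)⁺=11.8155, hold=12.4353 ⇒ V=12.4353 continue | (k=2,j=1): S=147.8000, (K−S)⁺=0.0000, hold=2.1402 ⇒ V=2.1402 continue | (k=2,j=2): S=177.6660, (K−S)⁺=0.0000, hold=0.0000 ⇒ V=0.0000 continue  boundary S*=-
step 1: (k=1,j=0): S=134.8061, (K−S)⁺=0.0000, hold=6.4867 ⇒ V=6.4867 continue | (k=1,j=1): S=162.0464, (K−S)⁺=0.0000, hold=0.9109 ⇒ V=0.9109 continue  boundary S*=-
step 0: (k=0,j=0): S=147.8000, (K−S)⁺=0.0000, hold=3.2690 ⇒ V=3.2690 continue  boundary S*=-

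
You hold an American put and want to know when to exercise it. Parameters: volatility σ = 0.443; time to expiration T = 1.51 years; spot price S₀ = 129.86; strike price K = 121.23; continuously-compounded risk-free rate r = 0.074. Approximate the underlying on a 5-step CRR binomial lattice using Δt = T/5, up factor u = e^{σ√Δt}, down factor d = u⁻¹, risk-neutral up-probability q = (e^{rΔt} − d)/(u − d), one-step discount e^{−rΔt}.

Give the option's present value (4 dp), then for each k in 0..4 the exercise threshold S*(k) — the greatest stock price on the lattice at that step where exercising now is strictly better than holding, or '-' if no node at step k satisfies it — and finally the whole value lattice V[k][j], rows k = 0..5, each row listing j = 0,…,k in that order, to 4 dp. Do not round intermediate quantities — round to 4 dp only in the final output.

price = 18.3423
boundary = - - - 62.5591 79.8029
tree:
18.3423
28.1434 8.8055
41.6237 15.1623 2.4762
58.6709 25.4886 4.9205 0.0000
72.1887 41.4271 9.7779 0.0000 0.0000
82.7856 58.6709 19.4302 0.0000 0.0000 0.0000

Δt=0.30200  u=1.27564  d=0.78392  q=0.48540  discount=0.97790
step 5 (expiry): payoffs max(K−S,0) = 82.7856 58.6709 19.4302 0.0000 0.0000 0.0000
step 4: (k=4,j=0): S=49.0413, (K−S)⁺=72.1887, hold=69.5095 ⇒ V=72.1887 exercise | (k=4,j=1): S=79.8029, (K−S)⁺=41.4271, hold=38.7479 ⇒ V=41.4271 exercise | (k=4,j=2): S=129.8600, (K−S)⁺=0.0000, hold=9.7779 ⇒ V=9.7779 continue | (k=4,j=3): S=211.3159, (K−S)⁺=0.0000, hold=0.0000 ⇒ V=0.0000 continue | (k=4,j=4): S=343.8657, (K−S)⁺=0.0000, hold=0.0000 ⇒ V=0.0000 continue  boundary S*=79.8029
step 3: (k=3,j=0): S=62.5591, (K−S)⁺=58.6709, hold=55.9917 ⇒ V=58.6709 exercise | (k=3,j=1): S=101.7998, (K−S)⁺=19.4302, hold=25.4886 ⇒ V=25.4886 continue | (k=3,j=2): S=165.6547, (K−S)⁺=0.0000, hold=4.9205 ⇒ V=4.9205 continue | (k=3,j=3): S=269.5631, (K−S)⁺=0.0000, hold=0.0000 ⇒ V=0.0000 continue  boundary S*=62.5591
step 2: (k=2,j=0): S=79.8029, (K−S)⁺=41.4271, hold=41.6237 ⇒ V=41.6237 continue | (k=2,j=1): S=129.8600, (K−S)⁺=0.0000, hold=15.1623 ⇒ V=15.1623 continue | (k=2,j=2): S=211.3159, (K−S)⁺=0.0000, hold=2.4762 ⇒ V=2.4762 continue  boundary S*=-
step 1: (k=1,j=0): S=101.7998, (K−S)⁺=19.4302, hold=28.1434 ⇒ V=28.1434 continue | (k=1,j=1): S=165.6547, (K−S)⁺=0.0000, hold=8.8055 ⇒ V=8.8055 continue  boundary S*=-
step 0: (k=0,j=0): S=129.8600, (K−S)⁺=0.0000, hold=18.3423 ⇒ V=18.3423 continue  boundary S*=-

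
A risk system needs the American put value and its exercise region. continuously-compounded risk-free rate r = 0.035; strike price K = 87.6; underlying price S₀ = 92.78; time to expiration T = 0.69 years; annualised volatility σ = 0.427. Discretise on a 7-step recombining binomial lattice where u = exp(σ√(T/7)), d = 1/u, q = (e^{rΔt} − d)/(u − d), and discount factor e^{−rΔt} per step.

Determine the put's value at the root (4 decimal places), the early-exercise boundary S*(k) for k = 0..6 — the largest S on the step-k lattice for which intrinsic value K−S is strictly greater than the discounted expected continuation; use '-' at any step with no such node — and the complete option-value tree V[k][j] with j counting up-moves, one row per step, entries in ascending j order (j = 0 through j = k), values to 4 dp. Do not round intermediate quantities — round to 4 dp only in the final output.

params: Δt=0.09857 u=1.14346 d=0.87454 q=0.47939 e^(-rΔt)=0.99656
t_7 payoffs: 51.3006 40.1382 25.5434 6.4605 0.0000 0.0000 0.0000 0.0000
t_6: node(6,0) S=41.5071 payoff=46.0929 vs cont=45.7912 → 46.0929 [stop]  node(6,1) S=54.2708 payoff=33.3292 vs cont=33.0275 → 33.3292 [stop]  node(6,2) S=70.9594 payoff=16.6406 vs cont=16.3389 → 16.6406 [stop]  node(6,3) S=92.7800 payoff=0.0000 vs cont=3.3518 → 3.3518 [wait]  node(6,4) S=121.3105 payoff=0.0000 vs cont=0.0000 → 0.0000 [wait]  node(6,5) S=158.6144 payoff=0.0000 vs cont=0.0000 → 0.0000 [wait]  node(6,6) S=207.3895 payoff=0.0000 vs cont=0.0000 → 0.0000 [wait]  ⇒ S*(6)=70.9594
t_5: node(5,0) S=47.4618 payoff=40.1382 vs cont=39.8365 → 40.1382 [stop]  node(5,1) S=62.0566 payoff=25.5434 vs cont=25.2417 → 25.5434 [stop]  node(5,2) S=81.1395 payoff=6.4605 vs cont=10.2348 → 10.2348 [wait]  node(5,3) S=106.0905 payoff=0.0000 vs cont=1.7390 → 1.7390 [wait]  node(5,4) S=138.7141 payoff=0.0000 vs cont=0.0000 → 0.0000 [wait]  node(5,5) S=181.3697 payoff=0.0000 vs cont=0.0000 → 0.0000 [wait]  ⇒ S*(5)=62.0566
t_4: node(4,0) S=54.2708 payoff=33.3292 vs cont=33.0275 → 33.3292 [stop]  node(4,1) S=70.9594 payoff=16.6406 vs cont=18.1420 → 18.1420 [wait]  node(4,2) S=92.7800 payoff=0.0000 vs cont=6.1408 → 6.1408 [wait]  node(4,3) S=121.3105 payoff=0.0000 vs cont=0.9022 → 0.9022 [wait]  node(4,4) S=158.6144 payoff=0.0000 vs cont=0.0000 → 0.0000 [wait]  ⇒ S*(4)=54.2708
t_3: node(3,0) S=62.0566 payoff=25.5434 vs cont=25.9589 → 25.9589 [wait]  node(3,1) S=81.1395 payoff=6.4605 vs cont=12.3461 → 12.3461 [wait]  node(3,2) S=106.0905 payoff=0.0000 vs cont=3.6170 → 3.6170 [wait]  node(3,3) S=138.7141 payoff=0.0000 vs cont=0.4681 → 0.4681 [wait]  ⇒ S*(3)=-
t_2: node(2,0) S=70.9594 payoff=16.6406 vs cont=19.3662 → 19.3662 [wait]  node(2,1) S=92.7800 payoff=0.0000 vs cont=8.1334 → 8.1334 [wait]  node(2,2) S=121.3105 payoff=0.0000 vs cont=2.1002 → 2.1002 [wait]  ⇒ S*(2)=-
t_1: node(1,0) S=81.1395 payoff=6.4605 vs cont=13.9332 → 13.9332 [wait]  node(1,1) S=106.0905 payoff=0.0000 vs cont=5.2231 → 5.2231 [wait]  ⇒ S*(1)=-
t_0: node(0,0) S=92.7800 payoff=0.0000 vs cont=9.7241 → 9.7241 [wait]  ⇒ S*(0)=-

price = 9.7241
boundary = - - - - 54.2708 62.0566 70.9594
tree:
9.7241
13.9332 5.2231
19.3662 8.1334 2.1002
25.9589 12.3461 3.6170 0.4681
33.3292 18.1420 6.1408 0.9022 0.0000
40.1382 25.5434 10.2348 1.7390 0.0000 0.0000
46.0929 33.3292 16.6406 3.3518 0.0000 0.0000 0.0000
51.3006 40.1382 25.5434 6.4605 0.0000 0.0000 0.0000 0.0000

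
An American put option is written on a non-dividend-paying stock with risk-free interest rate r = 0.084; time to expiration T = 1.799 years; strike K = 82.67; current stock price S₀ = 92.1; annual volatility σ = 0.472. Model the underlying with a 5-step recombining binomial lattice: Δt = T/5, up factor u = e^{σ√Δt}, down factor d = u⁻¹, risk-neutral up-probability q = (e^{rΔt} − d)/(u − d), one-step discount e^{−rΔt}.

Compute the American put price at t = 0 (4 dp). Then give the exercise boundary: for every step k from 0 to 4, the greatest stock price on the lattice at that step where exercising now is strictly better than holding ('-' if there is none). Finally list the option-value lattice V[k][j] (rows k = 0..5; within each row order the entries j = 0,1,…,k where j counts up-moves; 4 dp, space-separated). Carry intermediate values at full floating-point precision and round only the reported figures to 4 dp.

price = 13.0738
boundary = - - 52.2810 39.3900 52.2810
tree:
13.0738
20.2883 6.1866
30.3890 10.7721 1.6744
43.2800 18.3602 3.3391 0.0000
52.9925 30.3890 6.6589 0.0000 0.0000
60.3101 43.2800 13.2792 0.0000 0.0000 0.0000

Δt=0.35980  u=1.32727  d=0.75343  q=0.48316  discount=0.97023
step 5 (expiry): payoffs max(K−S,0) = 60.3101 43.2800 13.2792 0.0000 0.0000 0.0000
step 4: (k=4,j=0): S=29.6775, (K−S)⁺=52.9925, hold=50.5313 ⇒ V=52.9925 exercise | (k=4,j=1): S=52.2810, (K−S)⁺=30.3890, hold=27.9279 ⇒ V=30.3890 exercise | (k=4,j=2): S=92.1000, (K−S)⁺=0.0000, hold=6.6589 ⇒ V=6.6589 continue | (k=4,j=3): S=162.2466, (K−S)⁺=0.0000, hold=0.0000 ⇒ V=0.0000 continue | (k=4,j=4): S=285.8194, (K−S)⁺=0.0000, hold=0.0000 ⇒ V=0.0000 continue  boundary S*=52.2810
step 3: (k=3,j=0): S=39.3900, (K−S)⁺=43.2800, hold=40.8189 ⇒ V=43.2800 exercise | (k=3,j=1): S=69.3908, (K−S)⁺=13.2792, hold=18.3602 ⇒ V=18.3602 continue | (k=3,j=2): S=122.2412, (K−S)⁺=0.0000, hold=3.3391 ⇒ V=3.3391 continue | (k=3,j=3): S=215.3445, (K−S)⁺=0.0000, hold=0.0000 ⇒ V=0.0000 continue  boundary S*=39.3900
step 2: (k=2,j=0): S=52.2810, (K−S)⁺=30.3890, hold=30.3097 ⇒ V=30.3890 exercise | (k=2,j=1): S=92.1000, (K−S)⁺=0.0000, hold=10.7721 ⇒ V=10.7721 continue | (k=2,j=2): S=162.2466, (K−S)⁺=0.0000, hold=1.6744 ⇒ V=1.6744 continue  boundary S*=52.2810
step 1: (k=1,j=0): S=69.3908, (K−S)⁺=13.2792, hold=20.2883 ⇒ V=20.2883 continue | (k=1,j=1): S=122.2412, (K−S)⁺=0.0000, hold=6.1866 ⇒ V=6.1866 continue  boundary S*=-
step 0: (k=0,j=0): S=92.1000, (K−S)⁺=0.0000, hold=13.0738 ⇒ V=13.0738 continue  boundary S*=-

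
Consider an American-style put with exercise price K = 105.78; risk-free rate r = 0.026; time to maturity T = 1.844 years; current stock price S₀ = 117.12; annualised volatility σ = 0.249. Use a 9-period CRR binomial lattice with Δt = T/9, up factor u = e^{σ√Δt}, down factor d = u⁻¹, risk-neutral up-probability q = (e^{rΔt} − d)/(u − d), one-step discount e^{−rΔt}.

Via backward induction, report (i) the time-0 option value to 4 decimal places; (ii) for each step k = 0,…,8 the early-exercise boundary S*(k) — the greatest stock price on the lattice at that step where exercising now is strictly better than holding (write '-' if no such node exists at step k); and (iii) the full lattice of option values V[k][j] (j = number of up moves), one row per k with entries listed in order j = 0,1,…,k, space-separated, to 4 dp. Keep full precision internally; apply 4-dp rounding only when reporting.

price = 8.0818
boundary = - - - - 74.6166 66.6633 74.6166 83.5188 93.4831
tree:
8.0818
11.8660 4.3160
16.9404 6.8274 1.8054
23.4101 10.5357 3.1253 0.4810
31.1634 15.7683 5.3215 0.9228 0.0364
39.1167 22.7121 8.8683 1.7677 0.0725 0.0000
46.2223 31.1634 14.3520 3.3806 0.1445 0.0000 0.0000
52.5705 39.1167 22.2612 6.4537 0.2880 0.0000 0.0000 0.0000
58.2421 46.2223 31.1634 12.2969 0.5740 0.0000 0.0000 0.0000 0.0000
63.3091 52.5705 39.1167 22.2612 1.1437 0.0000 0.0000 0.0000 0.0000 0.0000

Δt=0.20489, u=1.11931, d=0.89341, q=0.49550, disc=e^(-rΔt)=0.99469
k=9 terminal: V=max(K-S,0) → 63.3091 52.5705 39.1167 22.2612 1.1437 0.0000 0.0000 0.0000 0.0000 0.0000
k=8: j=0 S=47.5379 intr=58.2421 cont=57.6801 V=58.2421[EX]; j=1 S=59.5577 intr=46.2223 cont=45.6603 V=46.2223[EX]; j=2 S=74.6166 intr=31.1634 cont=30.6014 V=31.1634[EX]; j=3 S=93.4831 intr=12.2969 cont=11.7349 V=12.2969[EX]; j=4 S=117.1200 intr=0.0000 cont=0.5740 V=0.5740[hold]; j=5 S=146.7334 intr=0.0000 cont=0.0000 V=0.0000[hold]; j=6 S=183.8343 intr=0.0000 cont=0.0000 V=0.0000[hold]; j=7 S=230.3162 intr=0.0000 cont=0.0000 V=0.0000[hold]; j=8 S=288.5507 intr=0.0000 cont=0.0000 V=0.0000[hold]  S*(8)=93.4831
k=7: j=0 S=53.2095 intr=52.5705 cont=52.0085 V=52.5705[EX]; j=1 S=66.6633 intr=39.1167 cont=38.5547 V=39.1167[EX]; j=2 S=83.5188 intr=22.2612 cont=21.6992 V=22.2612[EX]; j=3 S=104.6363 intr=1.1437 cont=6.4537 V=6.4537[hold]; j=4 S=131.0931 intr=0.0000 cont=0.2880 V=0.2880[hold]; j=5 S=164.2395 intr=0.0000 cont=0.0000 V=0.0000[hold]; j=6 S=205.7669 intr=0.0000 cont=0.0000 V=0.0000[hold]; j=7 S=257.7943 intr=0.0000 cont=0.0000 V=0.0000[hold]  S*(7)=83.5188
k=6: j=0 S=59.5577 intr=46.2223 cont=45.6603 V=46.2223[EX]; j=1 S=74.6166 intr=31.1634 cont=30.6014 V=31.1634[EX]; j=2 S=93.4831 intr=12.2969 cont=14.3520 V=14.3520[hold]; j=3 S=117.1200 intr=0.0000 cont=3.3806 V=3.3806[hold]; j=4 S=146.7334 intr=0.0000 cont=0.1445 V=0.1445[hold]; j=5 S=183.8343 intr=0.0000 cont=0.0000 V=0.0000[hold]; j=6 S=230.3162 intr=0.0000 cont=0.0000 V=0.0000[hold]  S*(6)=74.6166
k=5: j=0 S=66.6633 intr=39.1167 cont=38.5547 V=39.1167[EX]; j=1 S=83.5188 intr=22.2612 cont=22.7121 V=22.7121[hold]; j=2 S=104.6363 intr=1.1437 cont=8.8683 V=8.8683[hold]; j=3 S=131.0931 intr=0.0000 cont=1.7677 V=1.7677[hold]; j=4 S=164.2395 intr=0.0000 cont=0.0725 V=0.0725[hold]; j=5 S=205.7669 intr=0.0000 cont=0.0000 V=0.0000[hold]  S*(5)=66.6633
k=4: j=0 S=74.6166 intr=31.1634 cont=30.8236 V=31.1634[EX]; j=1 S=93.4831 intr=12.2969 cont=15.7683 V=15.7683[hold]; j=2 S=117.1200 intr=0.0000 cont=5.3215 V=5.3215[hold]; j=3 S=146.7334 intr=0.0000 cont=0.9228 V=0.9228[hold]; j=4 S=183.8343 intr=0.0000 cont=0.0364 V=0.0364[hold]  S*(4)=74.6166
k=3: j=0 S=83.5188 intr=22.2612 cont=23.4101 V=23.4101[hold]; j=1 S=104.6363 intr=1.1437 cont=10.5357 V=10.5357[hold]; j=2 S=131.0931 intr=0.0000 cont=3.1253 V=3.1253[hold]; j=3 S=164.2395 intr=0.0000 cont=0.4810 V=0.4810[hold]  S*(3)=-
k=2: j=0 S=93.4831 intr=12.2969 cont=16.9404 V=16.9404[hold]; j=1 S=117.1200 intr=0.0000 cont=6.8274 V=6.8274[hold]; j=2 S=146.7334 intr=0.0000 cont=1.8054 V=1.8054[hold]  S*(2)=-
k=1: j=0 S=104.6363 intr=1.1437 cont=11.8660 V=11.8660[hold]; j=1 S=131.0931 intr=0.0000 cont=4.3160 V=4.3160[hold]  S*(1)=-
k=0: j=0 S=117.1200 intr=0.0000 cont=8.0818 V=8.0818[hold]  S*(0)=-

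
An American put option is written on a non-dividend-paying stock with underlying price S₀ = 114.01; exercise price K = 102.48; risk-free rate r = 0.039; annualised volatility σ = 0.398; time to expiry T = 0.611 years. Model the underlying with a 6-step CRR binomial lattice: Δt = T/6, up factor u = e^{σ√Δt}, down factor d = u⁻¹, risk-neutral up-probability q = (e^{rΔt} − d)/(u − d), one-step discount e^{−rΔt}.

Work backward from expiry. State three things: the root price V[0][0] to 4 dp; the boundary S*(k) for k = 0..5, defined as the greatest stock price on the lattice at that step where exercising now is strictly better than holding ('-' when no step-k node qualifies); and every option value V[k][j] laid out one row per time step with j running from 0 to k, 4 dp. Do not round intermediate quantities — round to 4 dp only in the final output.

Δt=0.10183, u=1.13543, d=0.88073, q=0.48391, disc=e^(-rΔt)=0.99604
k=6 terminal: V=max(K-S,0) → 49.2702 33.8824 14.0446 0.0000 0.0000 0.0000 0.0000
k=5: j=0 S=60.4158 intr=42.0642 cont=41.6580 V=42.0642[EX]; j=1 S=77.8874 intr=24.5926 cont=24.1864 V=24.5926[EX]; j=2 S=100.4117 intr=2.0683 cont=7.2195 V=7.2195[hold]; j=3 S=129.4498 intr=0.0000 cont=0.0000 V=0.0000[hold]; j=4 S=166.8854 intr=0.0000 cont=0.0000 V=0.0000[hold]; j=5 S=215.1470 intr=0.0000 cont=0.0000 V=0.0000[hold]  S*(5)=77.8874
k=4: j=0 S=68.5976 intr=33.8824 cont=33.4762 V=33.8824[EX]; j=1 S=88.4354 intr=14.0446 cont=16.1213 V=16.1213[hold]; j=2 S=114.0100 intr=0.0000 cont=3.7111 V=3.7111[hold]; j=3 S=146.9806 intr=0.0000 cont=0.0000 V=0.0000[hold]; j=4 S=189.4859 intr=0.0000 cont=0.0000 V=0.0000[hold]  S*(4)=68.5976
k=3: j=0 S=77.8874 intr=24.5926 cont=25.1873 V=25.1873[hold]; j=1 S=100.4117 intr=2.0683 cont=10.0757 V=10.0757[hold]; j=2 S=129.4498 intr=0.0000 cont=1.9077 V=1.9077[hold]; j=3 S=166.8854 intr=0.0000 cont=0.0000 V=0.0000[hold]  S*(3)=-
k=2: j=0 S=88.4354 intr=14.0446 cont=17.8038 V=17.8038[hold]; j=1 S=114.0100 intr=0.0000 cont=6.0988 V=6.0988[hold]; j=2 S=146.9806 intr=0.0000 cont=0.9806 V=0.9806[hold]  S*(2)=-
k=1: j=0 S=100.4117 intr=2.0683 cont=12.0914 V=12.0914[hold]; j=1 S=129.4498 intr=0.0000 cont=3.6077 V=3.6077[hold]  S*(1)=-
k=0: j=0 S=114.0100 intr=0.0000 cont=7.9544 V=7.9544[hold]  S*(0)=-

price = 7.9544
boundary = - - - - 68.5976 77.8874
tree:
7.9544
12.0914 3.6077
17.8038 6.0988 0.9806
25.1873 10.0757 1.9077 0.0000
33.8824 16.1213 3.7111 0.0000 0.0000
42.0642 24.5926 7.2195 0.0000 0.0000 0.0000
49.2702 33.8824 14.0446 0.0000 0.0000 0.0000 0.0000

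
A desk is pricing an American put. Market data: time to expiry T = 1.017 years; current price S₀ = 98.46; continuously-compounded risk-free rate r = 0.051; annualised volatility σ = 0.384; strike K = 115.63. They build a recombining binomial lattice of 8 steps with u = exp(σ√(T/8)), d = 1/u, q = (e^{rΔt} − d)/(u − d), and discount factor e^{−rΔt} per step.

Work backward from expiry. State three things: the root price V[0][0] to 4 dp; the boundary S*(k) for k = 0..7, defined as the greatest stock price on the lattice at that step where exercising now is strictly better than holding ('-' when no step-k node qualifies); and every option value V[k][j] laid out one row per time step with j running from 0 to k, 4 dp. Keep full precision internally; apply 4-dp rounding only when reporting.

Δt=0.12712  u=1.14673  d=0.87205  q=0.48950  discount=0.99354
step 8 (expiry): payoffs max(K−S,0) = 82.7014 72.3293 58.6901 40.7548 17.1700 0.0000 0.0000 0.0000 0.0000
step 7: (k=7,j=0): S=37.7602, (K−S)⁺=77.8698, hold=77.1226 ⇒ V=77.8698 exercise | (k=7,j=1): S=49.6542, (K−S)⁺=65.9758, hold=65.2286 ⇒ V=65.9758 exercise | (k=7,j=2): S=65.2946, (K−S)⁺=50.3354, hold=49.5881 ⇒ V=50.3354 exercise | (k=7,j=3): S=85.8616, (K−S)⁺=29.7684, hold=29.0211 ⇒ V=29.7684 exercise | (k=7,j=4): S=112.9069, (K−S)⁺=2.7231, hold=8.7086 ⇒ V=8.7086 continue | (k=7,j=5): S=148.4712, (K−S)⁺=0.0000, hold=0.0000 ⇒ V=0.0000 continue | (k=7,j=6): S=195.2379, (K−S)⁺=0.0000, hold=0.0000 ⇒ V=0.0000 continue | (k=7,j=7): S=256.7354, (K−S)⁺=0.0000, hold=0.0000 ⇒ V=0.0000 continue  boundary S*=85.8616
step 6: (k=6,j=0): S=43.3007, (K−S)⁺=72.3293, hold=71.5821 ⇒ V=72.3293 exercise | (k=6,j=1): S=56.9399, (K−S)⁺=58.6901, hold=57.9429 ⇒ V=58.6901 exercise | (k=6,j=2): S=74.8752, (K−S)⁺=40.7548, hold=40.0075 ⇒ V=40.7548 exercise | (k=6,j=3): S=98.4600, (K−S)⁺=17.1700, hold=19.3338 ⇒ V=19.3338 continue | (k=6,j=4): S=129.4737, (K−S)⁺=0.0000, hold=4.4169 ⇒ V=4.4169 continue | (k=6,j=5): S=170.2563, (K−S)⁺=0.0000, hold=0.0000 ⇒ V=0.0000 continue | (k=6,j=6): S=223.8849, (K−S)⁺=0.0000, hold=0.0000 ⇒ V=0.0000 continue  boundary S*=74.8752
step 5: (k=5,j=0): S=49.6542, (K−S)⁺=65.9758, hold=65.2286 ⇒ V=65.9758 exercise | (k=5,j=1): S=65.2946, (K−S)⁺=50.3354, hold=49.5881 ⇒ V=50.3354 exercise | (k=5,j=2): S=85.8616, (K−S)⁺=29.7684, hold=30.0735 ⇒ V=30.0735 continue | (k=5,j=3): S=112.9069, (K−S)⁺=2.7231, hold=11.9542 ⇒ V=11.9542 continue | (k=5,j=4): S=148.4712, (K−S)⁺=0.0000, hold=2.2403 ⇒ V=2.2403 continue | (k=5,j=5): S=195.2379, (K−S)⁺=0.0000, hold=0.0000 ⇒ V=0.0000 continue  boundary S*=65.2946
step 4: (k=4,j=0): S=56.9399, (K−S)⁺=58.6901, hold=57.9429 ⇒ V=58.6901 exercise | (k=4,j=1): S=74.8752, (K−S)⁺=40.7548, hold=40.1559 ⇒ V=40.7548 exercise | (k=4,j=2): S=98.4600, (K−S)⁺=17.1700, hold=21.0670 ⇒ V=21.0670 continue | (k=4,j=3): S=129.4737, (K−S)⁺=0.0000, hold=7.1526 ⇒ V=7.1526 continue | (k=4,j=4): S=170.2563, (K−S)⁺=0.0000, hold=1.1363 ⇒ V=1.1363 continue  boundary S*=74.8752
step 3: (k=3,j=0): S=65.2946, (K−S)⁺=50.3354, hold=49.5881 ⇒ V=50.3354 exercise | (k=3,j=1): S=85.8616, (K−S)⁺=29.7684, hold=30.9164 ⇒ V=30.9164 continue | (k=3,j=2): S=112.9069, (K−S)⁺=2.7231, hold=14.1637 ⇒ V=14.1637 continue | (k=3,j=3): S=148.4712, (K−S)⁺=0.0000, hold=4.1804 ⇒ V=4.1804 continue  boundary S*=65.2946
step 2: (k=2,j=0): S=74.8752, (K−S)⁺=40.7548, hold=40.5658 ⇒ V=40.7548 exercise | (k=2,j=1): S=98.4600, (K−S)⁺=17.1700, hold=22.5691 ⇒ V=22.5691 continue | (k=2,j=2): S=129.4737, (K−S)⁺=0.0000, hold=9.2169 ⇒ V=9.2169 continue  boundary S*=74.8752
step 1: (k=1,j=0): S=85.8616, (K−S)⁺=29.7684, hold=31.6469 ⇒ V=31.6469 continue | (k=1,j=1): S=112.9069, (K−S)⁺=2.7231, hold=15.9295 ⇒ V=15.9295 continue  boundary S*=-
step 0: (k=0,j=0): S=98.4600, (K−S)⁺=17.1700, hold=23.7984 ⇒ V=23.7984 continue  boundary S*=-

price = 23.7984
boundary = - - 74.8752 65.2946 74.8752 65.2946 74.8752 85.8616
tree:
23.7984
31.6469 15.9295
40.7548 22.5691 9.2169
50.3354 30.9164 14.1637 4.1804
58.6901 40.7548 21.0670 7.1526 1.1363
65.9758 50.3354 30.0735 11.9542 2.2403 0.0000
72.3293 58.6901 40.7548 19.3338 4.4169 0.0000 0.0000
77.8698 65.9758 50.3354 29.7684 8.7086 0.0000 0.0000 0.0000
82.7014 72.3293 58.6901 40.7548 17.1700 0.0000 0.0000 0.0000 0.0000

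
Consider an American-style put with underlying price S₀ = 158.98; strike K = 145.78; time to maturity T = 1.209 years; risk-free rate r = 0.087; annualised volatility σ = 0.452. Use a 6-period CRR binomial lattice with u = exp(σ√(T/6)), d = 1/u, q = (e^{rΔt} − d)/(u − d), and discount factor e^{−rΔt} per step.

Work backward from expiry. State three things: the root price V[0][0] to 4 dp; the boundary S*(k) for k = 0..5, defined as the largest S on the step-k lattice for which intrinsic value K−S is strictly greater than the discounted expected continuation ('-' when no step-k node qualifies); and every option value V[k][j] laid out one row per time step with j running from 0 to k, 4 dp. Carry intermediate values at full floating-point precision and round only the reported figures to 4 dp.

Δt=0.20150  u=1.22495  d=0.81636  q=0.49273  discount=0.98262
step 6 (expiry): payoffs max(K−S,0) = 98.7213 75.1687 39.8282 0.0000 0.0000 0.0000 0.0000
step 5: (k=5,j=0): S=57.6444, (K−S)⁺=88.1356, hold=85.6023 ⇒ V=88.1356 exercise | (k=5,j=1): S=86.4950, (K−S)⁺=59.2850, hold=56.7516 ⇒ V=59.2850 exercise | (k=5,j=2): S=129.7853, (K−S)⁺=15.9947, hold=19.8525 ⇒ V=19.8525 continue | (k=5,j=3): S=194.7420, (K−S)⁺=0.0000, hold=0.0000 ⇒ V=0.0000 continue | (k=5,j=4): S=292.2092, (K−S)⁺=0.0000, hold=0.0000 ⇒ V=0.0000 continue | (k=5,j=5): S=438.4581, (K−S)⁺=0.0000, hold=0.0000 ⇒ V=0.0000 continue  boundary S*=86.4950
step 4: (k=4,j=0): S=70.6113, (K−S)⁺=75.1687, hold=72.6354 ⇒ V=75.1687 exercise | (k=4,j=1): S=105.9518, (K−S)⁺=39.8282, hold=39.1627 ⇒ V=39.8282 exercise | (k=4,j=2): S=158.9800, (K−S)⁺=0.0000, hold=9.8955 ⇒ V=9.8955 continue | (k=4,j=3): S=238.5485, (K−S)⁺=0.0000, hold=0.0000 ⇒ V=0.0000 continue | (k=4,j=4): S=357.9406, (K−S)⁺=0.0000, hold=0.0000 ⇒ V=0.0000 continue  boundary S*=105.9518
step 3: (k=3,j=0): S=86.4950, (K−S)⁺=59.2850, hold=56.7516 ⇒ V=59.2850 exercise | (k=3,j=1): S=129.7853, (K−S)⁺=15.9947, hold=24.6436 ⇒ V=24.6436 continue | (k=3,j=2): S=194.7420, (K−S)⁺=0.0000, hold=4.9324 ⇒ V=4.9324 continue | (k=3,j=3): S=292.2092, (K−S)⁺=0.0000, hold=0.0000 ⇒ V=0.0000 continue  boundary S*=86.4950
step 2: (k=2,j=0): S=105.9518, (K−S)⁺=39.8282, hold=41.4824 ⇒ V=41.4824 continue | (k=2,j=1): S=158.9800, (K−S)⁺=0.0000, hold=14.6718 ⇒ V=14.6718 continue | (k=2,j=2): S=238.5485, (K−S)⁺=0.0000, hold=2.4586 ⇒ V=2.4586 continue  boundary S*=-
step 1: (k=1,j=0): S=129.7853, (K−S)⁺=15.9947, hold=27.7806 ⇒ V=27.7806 continue | (k=1,j=1): S=194.7420, (K−S)⁺=0.0000, hold=8.5035 ⇒ V=8.5035 continue  boundary S*=-
step 0: (k=0,j=0): S=158.9800, (K−S)⁺=0.0000, hold=17.9645 ⇒ V=17.9645 continue  boundary S*=-

price = 17.9645
boundary = - - - 86.4950 105.9518 86.4950
tree:
17.9645
27.7806 8.5035
41.4824 14.6718 2.4586
59.2850 24.6436 4.9324 0.0000
75.1687 39.8282 9.8955 0.0000 0.0000
88.1356 59.2850 19.8525 0.0000 0.0000 0.0000
98.7213 75.1687 39.8282 0.0000 0.0000 0.0000 0.0000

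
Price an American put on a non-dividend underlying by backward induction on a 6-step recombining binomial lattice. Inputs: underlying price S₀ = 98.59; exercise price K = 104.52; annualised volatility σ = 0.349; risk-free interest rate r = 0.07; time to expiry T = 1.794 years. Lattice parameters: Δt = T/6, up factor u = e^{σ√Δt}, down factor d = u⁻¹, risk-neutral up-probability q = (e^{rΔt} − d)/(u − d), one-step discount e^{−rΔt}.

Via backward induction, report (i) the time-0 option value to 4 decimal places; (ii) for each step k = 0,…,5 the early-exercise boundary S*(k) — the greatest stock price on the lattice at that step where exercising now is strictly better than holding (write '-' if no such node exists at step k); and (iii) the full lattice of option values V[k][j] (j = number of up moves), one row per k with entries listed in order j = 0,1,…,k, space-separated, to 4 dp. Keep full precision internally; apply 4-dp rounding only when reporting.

price = 16.7340
boundary = - - 67.3092 55.6154 67.3092 81.4617
tree:
16.7340
25.4054 9.0168
37.2108 15.0084 3.5785
48.9046 24.1796 6.7343 0.6652
58.5667 37.2108 12.5420 1.3793 0.0000
66.5503 48.9046 23.0583 2.8599 0.0000 0.0000
73.1469 58.5667 37.2108 5.9300 0.0000 0.0000 0.0000

Δt=0.29900  u=1.21026  d=0.82627  q=0.50752  discount=0.97929
step 6 (expiry): payoffs max(K−S,0) = 73.1469 58.5667 37.2108 5.9300 0.0000 0.0000 0.0000
step 5: (k=5,j=0): S=37.9697, (K−S)⁺=66.5503, hold=64.3854 ⇒ V=66.5503 exercise | (k=5,j=1): S=55.6154, (K−S)⁺=48.9046, hold=46.7397 ⇒ V=48.9046 exercise | (k=5,j=2): S=81.4617, (K−S)⁺=23.0583, hold=20.8934 ⇒ V=23.0583 exercise | (k=5,j=3): S=119.3197, (K−S)⁺=0.0000, hold=2.8599 ⇒ V=2.8599 continue | (k=5,j=4): S=174.7714, (K−S)⁺=0.0000, hold=0.0000 ⇒ V=0.0000 continue | (k=5,j=5): S=255.9933, (K−S)⁺=0.0000, hold=0.0000 ⇒ V=0.0000 continue  boundary S*=81.4617
step 4: (k=4,j=0): S=45.9533, (K−S)⁺=58.5667, hold=56.4019 ⇒ V=58.5667 exercise | (k=4,j=1): S=67.3092, (K−S)⁺=37.2108, hold=35.0459 ⇒ V=37.2108 exercise | (k=4,j=2): S=98.5900, (K−S)⁺=5.9300, hold=12.5420 ⇒ V=12.5420 continue | (k=4,j=3): S=144.4080, (K−S)⁺=0.0000, hold=1.3793 ⇒ V=1.3793 continue | (k=4,j=4): S=211.5191, (K−S)⁺=0.0000, hold=0.0000 ⇒ V=0.0000 continue  boundary S*=67.3092
step 3: (k=3,j=0): S=55.6154, (K−S)⁺=48.9046, hold=46.7397 ⇒ V=48.9046 exercise | (k=3,j=1): S=81.4617, (K−S)⁺=23.0583, hold=24.1796 ⇒ V=24.1796 continue | (k=3,j=2): S=119.3197, (K−S)⁺=0.0000, hold=6.7343 ⇒ V=6.7343 continue | (k=3,j=3): S=174.7714, (K−S)⁺=0.0000, hold=0.6652 ⇒ V=0.6652 continue  boundary S*=55.6154
step 2: (k=2,j=0): S=67.3092, (K−S)⁺=37.2108, hold=35.6032 ⇒ V=37.2108 exercise | (k=2,j=1): S=98.5900, (K−S)⁺=5.9300, hold=15.0084 ⇒ V=15.0084 continue | (k=2,j=2): S=144.4080, (K−S)⁺=0.0000, hold=3.5785 ⇒ V=3.5785 continue  boundary S*=67.3092
step 1: (k=1,j=0): S=81.4617, (K−S)⁺=23.0583, hold=25.4054 ⇒ V=25.4054 continue | (k=1,j=1): S=119.3197, (K−S)⁺=0.0000, hold=9.0168 ⇒ V=9.0168 continue  boundary S*=-
step 0: (k=0,j=0): S=98.5900, (K−S)⁺=5.9300, hold=16.7340 ⇒ V=16.7340 continue  boundary S*=-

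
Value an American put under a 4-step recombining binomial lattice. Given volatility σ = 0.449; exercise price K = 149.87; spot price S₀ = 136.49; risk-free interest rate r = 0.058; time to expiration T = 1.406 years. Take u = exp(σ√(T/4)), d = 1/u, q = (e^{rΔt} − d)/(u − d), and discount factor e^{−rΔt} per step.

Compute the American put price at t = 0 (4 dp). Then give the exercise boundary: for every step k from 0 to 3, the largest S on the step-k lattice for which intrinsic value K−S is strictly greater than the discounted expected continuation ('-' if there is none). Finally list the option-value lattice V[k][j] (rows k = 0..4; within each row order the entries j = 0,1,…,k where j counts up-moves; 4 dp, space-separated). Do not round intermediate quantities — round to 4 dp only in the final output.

price = 32.1621
boundary = - - 80.1460 104.5903
tree:
32.1621
48.3809 15.4275
69.7240 26.6233 3.5801
88.4553 45.2797 6.9211 0.0000
102.8088 69.7240 13.3800 0.0000 0.0000

Δt=0.35150, u=1.30500, d=0.76629, q=0.47207, disc=e^(-rΔt)=0.97982
k=4 terminal: V=max(K-S,0) → 102.8088 69.7240 13.3800 0.0000 0.0000
k=3: j=0 S=61.4147 intr=88.4553 cont=85.4308 V=88.4553[EX]; j=1 S=104.5903 intr=45.2797 cont=42.2552 V=45.2797[EX]; j=2 S=178.1190 intr=0.0000 cont=6.9211 V=6.9211[hold]; j=3 S=303.3396 intr=0.0000 cont=0.0000 V=0.0000[hold]  S*(3)=104.5903
k=2: j=0 S=80.1460 intr=69.7240 cont=66.6995 V=69.7240[EX]; j=1 S=136.4900 intr=13.3800 cont=26.6233 V=26.6233[hold]; j=2 S=232.4447 intr=0.0000 cont=3.5801 V=3.5801[hold]  S*(2)=80.1460
k=1: j=0 S=104.5903 intr=45.2797 cont=48.3809 V=48.3809[hold]; j=1 S=178.1190 intr=0.0000 cont=15.4275 V=15.4275[hold]  S*(1)=-
k=0: j=0 S=136.4900 intr=13.3800 cont=32.1621 V=32.1621[hold]  S*(0)=-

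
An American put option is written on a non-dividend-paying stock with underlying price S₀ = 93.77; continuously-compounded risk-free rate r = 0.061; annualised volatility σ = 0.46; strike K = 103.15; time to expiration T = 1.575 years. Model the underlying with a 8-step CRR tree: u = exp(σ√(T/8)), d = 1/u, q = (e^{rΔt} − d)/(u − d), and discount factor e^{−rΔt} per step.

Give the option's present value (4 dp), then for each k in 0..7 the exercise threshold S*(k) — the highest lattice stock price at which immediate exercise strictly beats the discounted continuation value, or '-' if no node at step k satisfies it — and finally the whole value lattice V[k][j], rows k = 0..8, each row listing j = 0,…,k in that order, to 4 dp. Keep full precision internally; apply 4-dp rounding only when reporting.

Δt=0.19687, u=1.22643, d=0.81538, q=0.47854, disc=e^(-rΔt)=0.98806
k=8 terminal: V=max(K-S,0) → 84.8298 75.5941 61.7026 40.8080 9.3800 0.0000 0.0000 0.0000 0.0000
k=7: j=0 S=22.4684 intr=80.6816 cont=79.4502 V=80.6816[EX]; j=1 S=33.7953 intr=69.3547 cont=68.1234 V=69.3547[EX]; j=2 S=50.8322 intr=52.3178 cont=51.0864 V=52.3178[EX]; j=3 S=76.4579 intr=26.6921 cont=25.4607 V=26.6921[EX]; j=4 S=115.0020 intr=0.0000 cont=4.8329 V=4.8329[hold]; j=5 S=172.9771 intr=0.0000 cont=0.0000 V=0.0000[hold]; j=6 S=260.1787 intr=0.0000 cont=0.0000 V=0.0000[hold]; j=7 S=391.3406 intr=0.0000 cont=0.0000 V=0.0000[hold]  S*(7)=76.4579
k=6: j=0 S=27.5559 intr=75.5941 cont=74.3627 V=75.5941[EX]; j=1 S=41.4474 intr=61.7026 cont=60.4712 V=61.7026[EX]; j=2 S=62.3420 intr=40.8080 cont=39.5766 V=40.8080[EX]; j=3 S=93.7700 intr=9.3800 cont=16.0378 V=16.0378[hold]; j=4 S=141.0415 intr=0.0000 cont=2.4901 V=2.4901[hold]; j=5 S=212.1437 intr=0.0000 cont=0.0000 V=0.0000[hold]; j=6 S=319.0901 intr=0.0000 cont=0.0000 V=0.0000[hold]  S*(6)=62.3420
k=5: j=0 S=33.7953 intr=69.3547 cont=68.1234 V=69.3547[EX]; j=1 S=50.8322 intr=52.3178 cont=51.0864 V=52.3178[EX]; j=2 S=76.4579 intr=26.6921 cont=28.6087 V=28.6087[hold]; j=3 S=115.0020 intr=0.0000 cont=9.4405 V=9.4405[hold]; j=4 S=172.9771 intr=0.0000 cont=1.2830 V=1.2830[hold]; j=5 S=260.1787 intr=0.0000 cont=0.0000 V=0.0000[hold]  S*(5)=50.8322
k=4: j=0 S=41.4474 intr=61.7026 cont=60.4712 V=61.7026[EX]; j=1 S=62.3420 intr=40.8080 cont=40.4829 V=40.8080[EX]; j=2 S=93.7700 intr=9.3800 cont=19.2039 V=19.2039[hold]; j=3 S=141.0415 intr=0.0000 cont=5.4707 V=5.4707[hold]; j=4 S=212.1437 intr=0.0000 cont=0.6610 V=0.6610[hold]  S*(4)=62.3420
k=3: j=0 S=50.8322 intr=52.3178 cont=51.0864 V=52.3178[EX]; j=1 S=76.4579 intr=26.6921 cont=30.1058 V=30.1058[hold]; j=2 S=115.0020 intr=0.0000 cont=12.4812 V=12.4812[hold]; j=3 S=172.9771 intr=0.0000 cont=3.1312 V=3.1312[hold]  S*(3)=50.8322
k=2: j=0 S=62.3420 intr=40.8080 cont=41.1907 V=41.1907[hold]; j=1 S=93.7700 intr=9.3800 cont=21.4130 V=21.4130[hold]; j=2 S=141.0415 intr=0.0000 cont=7.9113 V=7.9113[hold]  S*(2)=-
k=1: j=0 S=76.4579 intr=26.6921 cont=31.3475 V=31.3475[hold]; j=1 S=115.0020 intr=0.0000 cont=14.7733 V=14.7733[hold]  S*(1)=-
k=0: j=0 S=93.7700 intr=9.3800 cont=23.1365 V=23.1365[hold]  S*(0)=-

price = 23.1365
boundary = - - - 50.8322 62.3420 50.8322 62.3420 76.4579
tree:
23.1365
31.3475 14.7733
41.1907 21.4130 7.9113
52.3178 30.1058 12.4812 3.1312
61.7026 40.8080 19.2039 5.4707 0.6610
69.3547 52.3178 28.6087 9.4405 1.2830 0.0000
75.5941 61.7026 40.8080 16.0378 2.4901 0.0000 0.0000
80.6816 69.3547 52.3178 26.6921 4.8329 0.0000 0.0000 0.0000
84.8298 75.5941 61.7026 40.8080 9.3800 0.0000 0.0000 0.0000 0.0000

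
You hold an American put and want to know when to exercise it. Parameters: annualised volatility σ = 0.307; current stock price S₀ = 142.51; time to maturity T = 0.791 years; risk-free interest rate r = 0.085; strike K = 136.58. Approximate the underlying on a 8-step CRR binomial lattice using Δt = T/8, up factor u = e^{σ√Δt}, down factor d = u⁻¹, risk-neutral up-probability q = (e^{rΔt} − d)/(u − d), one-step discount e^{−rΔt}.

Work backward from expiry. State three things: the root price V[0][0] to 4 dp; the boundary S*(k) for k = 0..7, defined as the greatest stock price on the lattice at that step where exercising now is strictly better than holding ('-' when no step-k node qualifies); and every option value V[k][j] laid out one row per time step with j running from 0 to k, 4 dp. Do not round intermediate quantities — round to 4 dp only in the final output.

price = 9.1833
boundary = - - - 106.6774 96.8608 106.6774 117.4889 106.6774
tree:
9.1833
14.0711 4.8122
20.8915 7.9920 1.9497
29.9026 12.8974 3.5853 0.4687
39.7192 20.0833 6.4612 0.9838 0.0000
48.6324 29.9026 11.3286 2.0648 0.0000 0.0000
56.7255 39.7192 19.0911 4.3337 0.0000 0.0000 0.0000
64.0738 48.6324 29.9026 9.0959 0.0000 0.0000 0.0000 0.0000
70.7459 56.7255 39.7192 19.0911 0.0000 0.0000 0.0000 0.0000 0.0000

Δt=0.09888, u=1.10135, d=0.90798, q=0.51953, disc=e^(-rΔt)=0.99163
k=8 terminal: V=max(K-S,0) → 70.7459 56.7255 39.7192 19.0911 0.0000 0.0000 0.0000 0.0000 0.0000
k=7: j=0 S=72.5062 intr=64.0738 cont=62.9307 V=64.0738[EX]; j=1 S=87.9476 intr=48.6324 cont=47.4894 V=48.6324[EX]; j=2 S=106.6774 intr=29.9026 cont=28.7595 V=29.9026[EX]; j=3 S=129.3961 intr=7.1839 cont=9.0959 V=9.0959[hold]; j=4 S=156.9530 intr=0.0000 cont=0.0000 V=0.0000[hold]; j=5 S=190.3787 intr=0.0000 cont=0.0000 V=0.0000[hold]; j=6 S=230.9228 intr=0.0000 cont=0.0000 V=0.0000[hold]; j=7 S=280.1016 intr=0.0000 cont=0.0000 V=0.0000[hold]  S*(7)=106.6774
k=6: j=0 S=79.8545 intr=56.7255 cont=55.5824 V=56.7255[EX]; j=1 S=96.8608 intr=39.7192 cont=38.5761 V=39.7192[EX]; j=2 S=117.4889 intr=19.0911 cont=18.9331 V=19.0911[EX]; j=3 S=142.5100 intr=0.0000 cont=4.3337 V=4.3337[hold]; j=4 S=172.8598 intr=0.0000 cont=0.0000 V=0.0000[hold]; j=5 S=209.6730 intr=0.0000 cont=0.0000 V=0.0000[hold]; j=6 S=254.3263 intr=0.0000 cont=0.0000 V=0.0000[hold]  S*(6)=117.4889
k=5: j=0 S=87.9476 intr=48.6324 cont=47.4894 V=48.6324[EX]; j=1 S=106.6774 intr=29.9026 cont=28.7595 V=29.9026[EX]; j=2 S=129.3961 intr=7.1839 cont=11.3286 V=11.3286[hold]; j=3 S=156.9530 intr=0.0000 cont=2.0648 V=2.0648[hold]; j=4 S=190.3787 intr=0.0000 cont=0.0000 V=0.0000[hold]; j=5 S=230.9228 intr=0.0000 cont=0.0000 V=0.0000[hold]  S*(5)=106.6774
k=4: j=0 S=96.8608 intr=39.7192 cont=38.5761 V=39.7192[EX]; j=1 S=117.4889 intr=19.0911 cont=20.0833 V=20.0833[hold]; j=2 S=142.5100 intr=0.0000 cont=6.4612 V=6.4612[hold]; j=3 S=172.8598 intr=0.0000 cont=0.9838 V=0.9838[hold]; j=4 S=209.6730 intr=0.0000 cont=0.0000 V=0.0000[hold]  S*(4)=96.8608
k=3: j=0 S=106.6774 intr=29.9026 cont=29.2707 V=29.9026[EX]; j=1 S=129.3961 intr=7.1839 cont=12.8974 V=12.8974[hold]; j=2 S=156.9530 intr=0.0000 cont=3.5853 V=3.5853[hold]; j=3 S=190.3787 intr=0.0000 cont=0.4687 V=0.4687[hold]  S*(3)=106.6774
k=2: j=0 S=117.4889 intr=19.0911 cont=20.8915 V=20.8915[hold]; j=1 S=142.5100 intr=0.0000 cont=7.9920 V=7.9920[hold]; j=2 S=172.8598 intr=0.0000 cont=1.9497 V=1.9497[hold]  S*(2)=-
k=1: j=0 S=129.3961 intr=7.1839 cont=14.0711 V=14.0711[hold]; j=1 S=156.9530 intr=0.0000 cont=4.8122 V=4.8122[hold]  S*(1)=-
k=0: j=0 S=142.5100 intr=0.0000 cont=9.1833 V=9.1833[hold]  S*(0)=-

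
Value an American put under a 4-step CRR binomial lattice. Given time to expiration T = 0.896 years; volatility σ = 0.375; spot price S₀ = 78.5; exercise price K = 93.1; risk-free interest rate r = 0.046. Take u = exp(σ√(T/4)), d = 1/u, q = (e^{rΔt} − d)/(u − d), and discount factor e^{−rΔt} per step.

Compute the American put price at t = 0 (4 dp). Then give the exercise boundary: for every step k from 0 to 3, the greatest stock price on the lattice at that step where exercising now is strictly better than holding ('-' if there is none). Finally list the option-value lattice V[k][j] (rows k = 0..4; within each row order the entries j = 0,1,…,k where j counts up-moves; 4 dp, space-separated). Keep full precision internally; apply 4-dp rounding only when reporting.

price = 19.3473
boundary = - - 55.0441 65.7340
tree:
19.3473
27.8162 10.7597
38.0559 17.5274 3.7967
47.0074 27.3660 7.4452 0.0000
54.5032 38.0559 14.6000 0.0000 0.0000

Δt=0.22400  u=1.19421  d=0.83738  q=0.48477  discount=0.98975
step 4 (expiry): payoffs max(K−S,0) = 54.5032 38.0559 14.6000 0.0000 0.0000
step 3: (k=3,j=0): S=46.0926, (K−S)⁺=47.0074, hold=46.0531 ⇒ V=47.0074 exercise | (k=3,j=1): S=65.7340, (K−S)⁺=27.3660, hold=26.4116 ⇒ V=27.3660 exercise | (k=3,j=2): S=93.7453, (K−S)⁺=0.0000, hold=7.4452 ⇒ V=7.4452 continue | (k=3,j=3): S=133.6930, (K−S)⁺=0.0000, hold=0.0000 ⇒ V=0.0000 continue  boundary S*=65.7340
step 2: (k=2,j=0): S=55.0441, (K−S)⁺=38.0559, hold=37.1016 ⇒ V=38.0559 exercise | (k=2,j=1): S=78.5000, (K−S)⁺=14.6000, hold=17.5274 ⇒ V=17.5274 continue | (k=2,j=2): S=111.9512, (K−S)⁺=0.0000, hold=3.7967 ⇒ V=3.7967 continue  boundary S*=55.0441
step 1: (k=1,j=0): S=65.7340, (K−S)⁺=27.3660, hold=27.8162 ⇒ V=27.8162 continue | (k=1,j=1): S=93.7453, (K−S)⁺=0.0000, hold=10.7597 ⇒ V=10.7597 continue  boundary S*=-
step 0: (k=0,j=0): S=78.5000, (K−S)⁺=14.6000, hold=19.3473 ⇒ V=19.3473 continue  boundary S*=-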